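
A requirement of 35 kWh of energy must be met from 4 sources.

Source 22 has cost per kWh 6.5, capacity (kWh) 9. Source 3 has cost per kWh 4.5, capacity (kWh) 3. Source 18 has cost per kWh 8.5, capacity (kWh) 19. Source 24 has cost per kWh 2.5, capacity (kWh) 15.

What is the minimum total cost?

177.5

Cheapest first:
Source 24 at 2.5: take all 15 kWh ; 20 still needed.
Source 3 at 4.5: take all 3 kWh ; 17 still needed.
Source 22 at 6.5: take all 9 kWh ; 8 still needed.
Take 8 from Source 18 at 8.5 to finish.
Cost = 15×2.5 + 3×4.5 + 9×6.5 + 8×8.5 = 177.5.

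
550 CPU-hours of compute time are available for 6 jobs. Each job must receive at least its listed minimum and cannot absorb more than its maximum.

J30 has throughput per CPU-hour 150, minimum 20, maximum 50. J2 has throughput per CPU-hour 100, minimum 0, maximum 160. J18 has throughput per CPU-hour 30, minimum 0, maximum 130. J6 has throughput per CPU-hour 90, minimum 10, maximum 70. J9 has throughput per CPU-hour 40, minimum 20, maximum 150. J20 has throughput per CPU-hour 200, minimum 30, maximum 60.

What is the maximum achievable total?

Meeting every minimum uses 20+0+0+10+20+30 = 80 CPU-hours, leaving 470.
Highest throughput per CPU-hour first: J20 200 > J30 150 > J2 100 > J6 90 > J9 40 > J18 30.
J20 takes 30 more to reach its cap of 60 ; 440 left.
Give J30 30 more to hit its cap of 50 ; 410 left.
J2: +160 to 160 (cap) ; 250 left.
J6: +60 to 70 (cap) ; 190 left.
J9 takes 130 more to reach its cap of 150 ; 60 left.
Only 60 left; J18 takes them to reach 60.
Total = 150×50 + 100×160 + 30×60 + 90×70 + 40×150 + 200×60 = 49600.

49600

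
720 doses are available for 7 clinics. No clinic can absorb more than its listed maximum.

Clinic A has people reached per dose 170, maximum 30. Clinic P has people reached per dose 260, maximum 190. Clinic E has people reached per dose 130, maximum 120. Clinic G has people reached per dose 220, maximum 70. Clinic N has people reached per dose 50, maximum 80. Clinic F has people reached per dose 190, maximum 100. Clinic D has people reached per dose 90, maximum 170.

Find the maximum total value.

121800

Order the clinics by people reached per dose: Clinic P 260 > Clinic G 220 > Clinic F 190 > Clinic A 170 > Clinic E 130 > Clinic D 90 > Clinic N 50.
Clinic P takes 190 to reach its cap of 190 ; 530 left.
Clinic G: +70 to 70 (cap) ; 460 left.
Give Clinic F 100 to hit its cap of 100 ; 360 left.
Give Clinic A 30 to hit its cap of 30 ; 330 left.
Give Clinic E 120 to hit its cap of 120 ; 210 left.
Clinic D: +170 to 170 (cap) ; 40 left.
Clinic N has room for 80 but only 40 remain, so it gets 40.
Total = 170×30 + 260×190 + 130×120 + 220×70 + 50×40 + 190×100 + 90×170 = 121800.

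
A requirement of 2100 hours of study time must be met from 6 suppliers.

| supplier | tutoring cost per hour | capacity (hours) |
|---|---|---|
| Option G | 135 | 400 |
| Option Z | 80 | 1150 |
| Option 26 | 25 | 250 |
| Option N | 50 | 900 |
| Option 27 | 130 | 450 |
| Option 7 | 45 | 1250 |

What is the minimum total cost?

92500

Use suppliers in increasing cost order.
Option 26 (25): use full 250 → 1850 hours to go.
Option 7 (45): use full 1250 → 600 hours to go.
Option N (50): take the remaining 600 → done.
Option Z, Option 27, Option G: unused.
Cost = 250×25 + 1250×45 + 600×50 = 92500.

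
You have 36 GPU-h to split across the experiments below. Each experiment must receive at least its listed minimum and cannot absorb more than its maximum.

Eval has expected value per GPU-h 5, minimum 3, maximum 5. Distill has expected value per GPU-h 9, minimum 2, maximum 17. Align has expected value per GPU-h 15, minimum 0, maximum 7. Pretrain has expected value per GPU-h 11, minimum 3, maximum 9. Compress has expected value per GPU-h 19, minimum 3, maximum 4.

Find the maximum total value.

Meeting every minimum uses 3+2+0+3+3 = 11 GPU-h, leaving 25.
Order the experiments by expected value per GPU-h: Compress 19 > Align 15 > Pretrain 11 > Distill 9 > Eval 5.
Give Compress 1 more to hit its cap of 4 → 24 left.
Align takes 7 more to reach its cap of 7 → 17 left.
Give Pretrain 6 more to hit its cap of 9 → 11 left.
Distill: +11 (room for 15) → 13. Pool exhausted.
Total = 5×3 + 9×13 + 15×7 + 11×9 + 19×4 = 412.

412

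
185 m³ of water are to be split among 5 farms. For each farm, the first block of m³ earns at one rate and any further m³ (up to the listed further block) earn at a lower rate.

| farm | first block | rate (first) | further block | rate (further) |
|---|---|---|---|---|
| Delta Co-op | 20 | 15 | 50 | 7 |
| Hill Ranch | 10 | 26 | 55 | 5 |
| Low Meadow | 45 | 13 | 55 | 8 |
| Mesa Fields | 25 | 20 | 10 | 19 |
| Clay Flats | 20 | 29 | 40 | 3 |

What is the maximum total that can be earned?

Treat each block as its own option and order by rate: Clay Flats/first 29 > Hill Ranch/first 26 > Mesa Fields/first 20 > Mesa Fields/second 19 > Delta Co-op/first 15 > Low Meadow/first 13 > Low Meadow/second 8 > Delta Co-op/second 7 > Hill Ranch/second 5 > Clay Flats/second 3.
Clay Flats/first (29): +20 → 165 left.
Fill Hill Ranch first block (10 at 26) → 155 left.
Mesa Fields/first (20): +25 → 130 left.
Mesa Fields/second (19): +10 → 120 left.
Delta Co-op first at 15: fill all 20 → 100 left.
Low Meadow first at 13: fill all 45 → 55 left.
Low Meadow/second (8): +55 → 0 left.
Total = 29×20 + 26×10 + 20×25 + 19×10 + 15×20 + 13×45 + 8×55 = 2855.

2855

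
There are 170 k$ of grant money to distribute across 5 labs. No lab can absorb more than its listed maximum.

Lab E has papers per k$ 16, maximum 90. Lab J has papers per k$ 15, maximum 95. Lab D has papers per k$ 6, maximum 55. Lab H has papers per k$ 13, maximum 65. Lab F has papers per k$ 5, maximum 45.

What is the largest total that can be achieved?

Order the labs by papers per k$: Lab E 16 > Lab J 15 > Lab H 13 > Lab D 6 > Lab F 5.
Give Lab E 90 to hit its cap of 90 ; 80 left.
Lab J: +80 (room for 95) → 80. Pool exhausted.
Total = 16×90 + 15×80 = 2640.

2640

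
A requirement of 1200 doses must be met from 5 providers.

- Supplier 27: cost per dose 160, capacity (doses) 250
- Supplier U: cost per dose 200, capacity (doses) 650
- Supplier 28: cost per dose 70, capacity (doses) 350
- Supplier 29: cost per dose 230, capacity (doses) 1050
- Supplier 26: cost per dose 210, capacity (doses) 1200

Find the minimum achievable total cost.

184500

Cheapest first:
Take 350 from Supplier 28 at 70 ; need 850 more.
Supplier 27 at 160: take all 250 doses ; 600 still needed.
Supplier U at 200: take 600 of its 650 ; requirement met.
Supplier 26, Supplier 29: unused.
Cost = 350×70 + 250×160 + 600×200 = 184500.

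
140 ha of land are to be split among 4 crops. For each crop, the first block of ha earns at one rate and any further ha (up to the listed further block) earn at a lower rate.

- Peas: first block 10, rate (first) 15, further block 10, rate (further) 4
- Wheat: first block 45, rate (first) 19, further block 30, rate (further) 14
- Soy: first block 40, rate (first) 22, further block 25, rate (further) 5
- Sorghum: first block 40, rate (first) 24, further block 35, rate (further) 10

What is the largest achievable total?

Rank every tier by rate: Sorghum/first 24 > Soy/first 22 > Wheat/first 19 > Peas/first 15 > Wheat/second 14 > Sorghum/second 10 > Soy/second 5 > Peas/second 4.
Sorghum first at 24: fill all 40 ; 100 left.
Soy first at 22: fill all 40 ; 60 left.
Wheat/first (19): +45 ; 15 left.
Peas first at 15: fill all 10 ; 5 left.
Wheat/second: +5 of 30 at 14; pool empty.
Total = 24×40 + 22×40 + 19×45 + 15×10 + 14×5 = 2915.

2915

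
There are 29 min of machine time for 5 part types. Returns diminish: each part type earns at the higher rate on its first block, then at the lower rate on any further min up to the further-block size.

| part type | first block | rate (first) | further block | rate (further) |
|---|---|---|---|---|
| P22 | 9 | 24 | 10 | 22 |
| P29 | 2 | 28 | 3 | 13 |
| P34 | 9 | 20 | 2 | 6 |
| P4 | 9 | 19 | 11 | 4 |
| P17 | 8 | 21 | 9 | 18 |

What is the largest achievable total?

660

Treat each block as its own option and order by rate: P29/first 28 > P22/first 24 > P22/second 22 > P17/first 21 > P34/first 20 > P4/first 19 > P17/second 18 > P29/second 13 > P34/second 6 > P4/second 4.
P29/first (28): +2 — 27 left.
P22/first (24): +9 — 18 left.
P22 second at 22: fill all 10 — 8 left.
P17/first (21): +8 — 0 left.
Total = 28×2 + 24×9 + 22×10 + 21×8 = 660.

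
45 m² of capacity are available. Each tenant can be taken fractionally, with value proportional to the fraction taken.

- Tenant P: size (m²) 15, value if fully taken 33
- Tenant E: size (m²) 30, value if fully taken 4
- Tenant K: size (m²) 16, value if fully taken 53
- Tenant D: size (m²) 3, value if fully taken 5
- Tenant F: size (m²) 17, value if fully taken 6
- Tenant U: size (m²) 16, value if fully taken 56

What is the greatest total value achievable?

137.6

Rank by value-to-size ratio: Tenant U 56/16≈3.5, Tenant K 53/16≈3.31, Tenant P 33/15≈2.2, Tenant D 5/3≈1.67, Tenant F 6/17≈0.353, Tenant E 4/30≈0.133.
Take all of Tenant U (16 m², value 56) — 29 m² left.
Take all of Tenant K (16 m², value 53) — 13 m² left.
13 m² left: a 13/15 share of Tenant P gives 33×13/15 = 28.6.
Total value = 137.6.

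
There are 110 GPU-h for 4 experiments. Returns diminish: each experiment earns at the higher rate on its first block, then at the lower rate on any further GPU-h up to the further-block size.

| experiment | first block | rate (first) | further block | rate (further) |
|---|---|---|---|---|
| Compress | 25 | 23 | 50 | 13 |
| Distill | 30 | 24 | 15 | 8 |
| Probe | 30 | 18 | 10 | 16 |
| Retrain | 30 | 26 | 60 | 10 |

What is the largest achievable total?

2525

Order all 8 blocks by rate: Retrain/first 26 > Distill/first 24 > Compress/first 23 > Probe/first 18 > Probe/second 16 > Compress/second 13 > Retrain/second 10 > Distill/second 8.
Retrain/first (26): +30 ; 80 left.
Distill first at 24: fill all 30 ; 50 left.
Compress/first (23): +25 ; 25 left.
Probe/first: +25 of 30 at 18; pool empty.
Total = 26×30 + 24×30 + 23×25 + 18×25 = 2525.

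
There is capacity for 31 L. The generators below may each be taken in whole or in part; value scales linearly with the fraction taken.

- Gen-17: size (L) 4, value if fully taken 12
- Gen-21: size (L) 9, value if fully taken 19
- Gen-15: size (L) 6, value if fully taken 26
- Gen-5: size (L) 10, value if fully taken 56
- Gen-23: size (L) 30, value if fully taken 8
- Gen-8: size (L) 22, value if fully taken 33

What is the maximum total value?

Best value per unit of size first: Gen-5 56/10≈5.6, Gen-15 26/6≈4.33, Gen-17 12/4≈3, Gen-21 19/9≈2.11, Gen-8 33/22≈1.5, Gen-23 8/30≈0.267.
Gen-5: take in full, 10 L for value 56 — 21 left.
All 6 L of Gen-15 fit (value 26) — 15 remain.
All 4 L of Gen-17 fit (value 12) — 11 remain.
Gen-21: take in full, 9 L for value 19 — 2 left.
Only 2 L remain; take 2/22 of Gen-8 for value 33×2/22 = 3.
Total value = 116.

116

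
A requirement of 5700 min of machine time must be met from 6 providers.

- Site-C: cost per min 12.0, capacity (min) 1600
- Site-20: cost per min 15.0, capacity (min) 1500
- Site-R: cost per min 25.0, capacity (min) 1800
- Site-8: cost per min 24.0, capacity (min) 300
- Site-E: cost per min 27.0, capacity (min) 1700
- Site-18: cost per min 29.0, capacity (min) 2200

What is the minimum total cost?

107400

Use providers in increasing cost order.
Site-C (12.0): use full 1600 — 4100 min to go.
Site-20 at 15.0: take all 1500 min — 2600 still needed.
Site-8 (24.0): use full 300 — 2300 min to go.
Site-R (25.0): use full 1800 — 500 min to go.
Site-E (27.0): take the remaining 500 — done.
Site-18: unused.
Cost = 1600×12.0 + 1500×15.0 + 300×24.0 + 1800×25.0 + 500×27.0 = 107400.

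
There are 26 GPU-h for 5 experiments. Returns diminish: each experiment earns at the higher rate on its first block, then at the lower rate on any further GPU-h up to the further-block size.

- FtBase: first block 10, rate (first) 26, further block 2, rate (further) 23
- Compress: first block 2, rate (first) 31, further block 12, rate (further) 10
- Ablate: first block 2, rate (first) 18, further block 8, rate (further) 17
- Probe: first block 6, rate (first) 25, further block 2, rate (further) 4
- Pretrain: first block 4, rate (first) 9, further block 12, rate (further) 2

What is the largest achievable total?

Treat each block as its own option and order by rate: Compress/T1 31 > FtBase/T1 26 > Probe/T1 25 > FtBase/T2 23 > Ablate/T1 18 > Ablate/T2 17 > Compress/T2 10 > Pretrain/T1 9 > Probe/T2 4 > Pretrain/T2 2.
Compress T1 at 31: fill all 2 — 24 left.
Fill FtBase T1 block (10 at 26) — 14 left.
Fill Probe T1 block (6 at 25) — 8 left.
FtBase/T2 (23): +2 — 6 left.
Ablate/T1 (18): +2 — 4 left.
4 remain; put them into Ablate T2 at 17.
Total = 31×2 + 26×10 + 25×6 + 23×2 + 18×2 + 17×4 = 622.

622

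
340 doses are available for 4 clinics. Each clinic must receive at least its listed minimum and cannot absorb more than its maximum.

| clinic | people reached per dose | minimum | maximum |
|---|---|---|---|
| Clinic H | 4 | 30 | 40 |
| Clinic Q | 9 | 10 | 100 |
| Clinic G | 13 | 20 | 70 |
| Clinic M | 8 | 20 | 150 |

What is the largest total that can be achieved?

Meeting every minimum uses 30+10+20+20 = 80 doses, leaving 260.
Rank by people reached per dose: Clinic G 13 > Clinic Q 9 > Clinic M 8 > Clinic H 4.
Clinic G takes 50 more to reach its cap of 70 → 210 left.
Give Clinic Q 90 more to hit its cap of 100 → 120 left.
Clinic M has room for 130 more but only 120 remain, so it gets 140.
Total = 4×30 + 9×100 + 13×70 + 8×140 = 3050.

3050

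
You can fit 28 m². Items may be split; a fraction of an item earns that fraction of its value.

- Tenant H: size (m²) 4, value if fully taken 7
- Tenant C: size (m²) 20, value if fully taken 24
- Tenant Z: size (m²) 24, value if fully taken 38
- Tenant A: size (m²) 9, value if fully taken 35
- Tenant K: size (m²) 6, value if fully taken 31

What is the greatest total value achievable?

87.25

Best value per unit of size first: Tenant K 31/6≈5.17, Tenant A 35/9≈3.89, Tenant H 7/4≈1.75, Tenant Z 38/24≈1.58, Tenant C 24/20≈1.2.
All 6 m² of Tenant K fit (value 31) ; 22 remain.
Take all of Tenant A (9 m², value 35) ; 13 m² left.
Tenant H: take in full, 4 m² for value 7 ; 9 left.
9 m² left: a 9/24 share of Tenant Z gives 38×9/24 = 14.25.
Total value = 87.25.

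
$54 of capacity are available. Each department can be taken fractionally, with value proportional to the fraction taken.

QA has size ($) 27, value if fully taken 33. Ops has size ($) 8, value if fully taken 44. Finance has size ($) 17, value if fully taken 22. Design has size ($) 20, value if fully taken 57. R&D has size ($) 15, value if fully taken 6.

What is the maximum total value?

134

Sort by value density: Ops 44/8≈5.5, Design 57/20≈2.85, Finance 22/17≈1.29, QA 33/27≈1.22, R&D 6/15≈0.4.
Take all of Ops (8 $, value 44) — 46 $ left.
All 20 $ of Design fit (value 57) — 26 remain.
Finance: take in full, 17 $ for value 22 — 9 left.
Only 9 $ remain; take 9/27 of QA for value 33×9/27 = 11.
Total value = 134.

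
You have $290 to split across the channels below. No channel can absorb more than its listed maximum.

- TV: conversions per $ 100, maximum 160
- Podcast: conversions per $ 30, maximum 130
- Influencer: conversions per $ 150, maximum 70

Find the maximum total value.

28300

Rank by conversions per $: Influencer 150 > TV 100 > Podcast 30.
Give Influencer 70 to hit its cap of 70 ; 220 left.
TV: +160 to 160 (cap) ; 60 left.
Podcast has room for 130 but only 60 remain, so it gets 60.
Total = 100×160 + 30×60 + 150×70 = 28300.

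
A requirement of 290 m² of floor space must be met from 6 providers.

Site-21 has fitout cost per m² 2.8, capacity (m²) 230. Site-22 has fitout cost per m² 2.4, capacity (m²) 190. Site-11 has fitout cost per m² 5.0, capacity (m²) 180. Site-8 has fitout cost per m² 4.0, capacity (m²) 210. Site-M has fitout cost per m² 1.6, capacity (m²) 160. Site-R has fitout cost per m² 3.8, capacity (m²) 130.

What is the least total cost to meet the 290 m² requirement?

568

Fill from the cheapest provider first.
Site-M at 1.6: take all 160 m² → 130 still needed.
Site-22 (2.4): take the remaining 130 → done.
Site-21, Site-R, Site-8, Site-11: unused.
Cost = 160×1.6 + 130×2.4 = 568.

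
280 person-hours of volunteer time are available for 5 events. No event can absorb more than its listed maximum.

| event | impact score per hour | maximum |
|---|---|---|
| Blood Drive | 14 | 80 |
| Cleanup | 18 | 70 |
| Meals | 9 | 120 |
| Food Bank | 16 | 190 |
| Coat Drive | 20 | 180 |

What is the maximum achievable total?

5340

Order the events by impact score per hour: Coat Drive 20 > Cleanup 18 > Food Bank 16 > Blood Drive 14 > Meals 9.
Coat Drive: +180 to 180 (cap) ; 100 left.
Give Cleanup 70 to hit its cap of 70 ; 30 left.
Food Bank: +30 (room for 190) → 30. Pool exhausted.
Total = 18×70 + 16×30 + 20×180 = 5340.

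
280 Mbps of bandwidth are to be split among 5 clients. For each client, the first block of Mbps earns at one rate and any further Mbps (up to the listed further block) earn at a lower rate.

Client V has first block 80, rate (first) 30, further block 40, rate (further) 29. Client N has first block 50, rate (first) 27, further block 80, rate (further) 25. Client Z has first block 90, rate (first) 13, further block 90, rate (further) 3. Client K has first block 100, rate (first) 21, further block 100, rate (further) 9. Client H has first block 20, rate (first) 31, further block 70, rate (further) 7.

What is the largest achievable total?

Treat each block as its own option and order by rate: Client H/tier1 31 > Client V/tier1 30 > Client V/tier2 29 > Client N/tier1 27 > Client N/tier2 25 > Client K/tier1 21 > Client Z/tier1 13 > Client K/tier2 9 > Client H/tier2 7 > Client Z/tier2 3.
Fill Client H tier1 block (20 at 31) — 260 left.
Fill Client V tier1 block (80 at 30) — 180 left.
Client V tier2 at 29: fill all 40 — 140 left.
Client N/tier1 (27): +50 — 90 left.
Client N tier2 at 25: fill all 80 — 10 left.
Client K tier1 at 21: only 10 left, fill 10.
Total = 31×20 + 30×80 + 29×40 + 27×50 + 25×80 + 21×10 = 7740.

7740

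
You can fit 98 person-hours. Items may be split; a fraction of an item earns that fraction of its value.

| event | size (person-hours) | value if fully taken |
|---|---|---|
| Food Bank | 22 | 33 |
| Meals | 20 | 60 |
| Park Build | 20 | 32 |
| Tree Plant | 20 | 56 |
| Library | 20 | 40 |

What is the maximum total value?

215

Sort by value density: Meals 60/20≈3, Tree Plant 56/20≈2.8, Library 40/20≈2, Park Build 32/20≈1.6, Food Bank 33/22≈1.5.
All 20 person-hours of Meals fit (value 60) — 78 remain.
Tree Plant: take in full, 20 person-hours for value 56 — 58 left.
Take all of Library (20 person-hours, value 40) — 38 person-hours left.
All 20 person-hours of Park Build fit (value 32) — 18 remain.
Fill the last 18 person-hours with part of Food Bank: 18/22 of it earns 27.
Total value = 215.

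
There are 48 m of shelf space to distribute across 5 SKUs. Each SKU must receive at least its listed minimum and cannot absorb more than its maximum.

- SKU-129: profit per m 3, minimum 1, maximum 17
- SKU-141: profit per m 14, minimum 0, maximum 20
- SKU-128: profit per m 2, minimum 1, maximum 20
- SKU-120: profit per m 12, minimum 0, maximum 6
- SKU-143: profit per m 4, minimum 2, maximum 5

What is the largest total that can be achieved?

422

Meeting every minimum uses 1+0+1+0+2 = 4 m, leaving 44.
Highest profit per m first: SKU-141 14 > SKU-120 12 > SKU-143 4 > SKU-129 3 > SKU-128 2.
SKU-141: +20 to 20 (cap) — 24 left.
Give SKU-120 6 more to hit its cap of 6 — 18 left.
Give SKU-143 3 more to hit its cap of 5 — 15 left.
Only 15 left; SKU-129 takes them to reach 16.
Total = 3×16 + 14×20 + 2×1 + 12×6 + 4×5 = 422.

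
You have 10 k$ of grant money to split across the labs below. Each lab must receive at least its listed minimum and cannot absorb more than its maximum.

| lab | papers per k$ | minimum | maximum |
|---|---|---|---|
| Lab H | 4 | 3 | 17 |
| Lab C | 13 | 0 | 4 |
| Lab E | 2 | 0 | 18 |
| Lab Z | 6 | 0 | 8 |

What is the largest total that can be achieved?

Meeting every minimum uses 3+0+0+0 = 3 k$, leaving 7.
Highest papers per k$ first: Lab C 13 > Lab Z 6 > Lab H 4 > Lab E 2.
Lab C takes 4 more to reach its cap of 4 ; 3 left.
Lab Z: +3 (room for 8) → 3. Pool exhausted.
Total = 4×3 + 13×4 + 6×3 = 82.

82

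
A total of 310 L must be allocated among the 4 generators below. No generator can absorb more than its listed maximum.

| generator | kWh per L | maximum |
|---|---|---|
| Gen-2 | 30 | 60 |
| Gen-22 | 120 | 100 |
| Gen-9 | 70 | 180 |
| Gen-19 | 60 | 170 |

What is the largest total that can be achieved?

26400

Order the generators by kWh per L: Gen-22 120 > Gen-9 70 > Gen-19 60 > Gen-2 30.
Gen-22: +100 to 100 (cap) ; 210 left.
Gen-9 takes 180 to reach its cap of 180 ; 30 left.
Gen-19: +30 (room for 170) → 30. Pool exhausted.
Total = 120×100 + 70×180 + 60×30 = 26400.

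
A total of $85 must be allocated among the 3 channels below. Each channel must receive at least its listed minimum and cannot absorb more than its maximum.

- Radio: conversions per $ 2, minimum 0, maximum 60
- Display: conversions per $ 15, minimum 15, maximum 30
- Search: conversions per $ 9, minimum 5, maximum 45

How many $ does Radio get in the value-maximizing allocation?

10

Meeting every minimum uses 0+15+5 = 20 $, leaving 65.
Rank by conversions per $: Display 15 > Search 9 > Radio 2.
Give Display 15 more to hit its cap of 30 → 50 left.
Give Search 40 more to hit its cap of 45 → 10 left.
Only 10 left; Radio takes them to reach 10.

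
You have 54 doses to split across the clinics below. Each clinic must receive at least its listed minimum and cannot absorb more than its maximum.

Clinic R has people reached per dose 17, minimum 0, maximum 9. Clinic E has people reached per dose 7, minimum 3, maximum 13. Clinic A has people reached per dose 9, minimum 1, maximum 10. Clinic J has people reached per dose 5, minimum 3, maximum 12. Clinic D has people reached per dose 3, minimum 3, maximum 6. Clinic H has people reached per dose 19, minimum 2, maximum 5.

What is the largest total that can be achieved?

504

Meeting every minimum uses 0+3+1+3+3+2 = 12 doses, leaving 42.
Highest people reached per dose first: Clinic H 19 > Clinic R 17 > Clinic A 9 > Clinic E 7 > Clinic J 5 > Clinic D 3.
Clinic H: +3 to 5 (cap) → 39 left.
Clinic R takes 9 more to reach its cap of 9 → 30 left.
Clinic A takes 9 more to reach its cap of 10 → 21 left.
Clinic E takes 10 more to reach its cap of 13 → 11 left.
Clinic J takes 9 more to reach its cap of 12 → 2 left.
Clinic D has room for 3 more but only 2 remain, so it gets 5.
Total = 17×9 + 7×13 + 9×10 + 5×12 + 3×5 + 19×5 = 504.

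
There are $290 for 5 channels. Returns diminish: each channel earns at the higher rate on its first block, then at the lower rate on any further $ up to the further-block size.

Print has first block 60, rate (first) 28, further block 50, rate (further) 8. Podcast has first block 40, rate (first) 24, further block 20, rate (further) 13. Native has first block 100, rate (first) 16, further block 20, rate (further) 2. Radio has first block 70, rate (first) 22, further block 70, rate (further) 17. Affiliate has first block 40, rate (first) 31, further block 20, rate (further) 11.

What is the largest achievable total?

Rank every tier by rate: Affiliate/first 31 > Print/first 28 > Podcast/first 24 > Radio/first 22 > Radio/second 17 > Native/first 16 > Podcast/second 13 > Affiliate/second 11 > Print/second 8 > Native/second 2.
Affiliate/first (31): +40 → 250 left.
Fill Print first block (60 at 28) → 190 left.
Fill Podcast first block (40 at 24) → 150 left.
Fill Radio first block (70 at 22) → 80 left.
Fill Radio second block (70 at 17) → 10 left.
Native first at 16: only 10 left, fill 10.
Total = 31×40 + 28×60 + 24×40 + 22×70 + 17×70 + 16×10 = 6770.

6770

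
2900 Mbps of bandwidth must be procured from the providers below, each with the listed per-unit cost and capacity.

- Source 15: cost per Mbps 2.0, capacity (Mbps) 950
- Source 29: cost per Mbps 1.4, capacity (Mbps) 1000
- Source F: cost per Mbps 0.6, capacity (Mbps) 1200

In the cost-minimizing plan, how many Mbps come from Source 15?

700

Cheapest first:
Source F at 0.6: take all 1200 Mbps — 1700 still needed.
Source 29 (1.4): use full 1000 — 700 Mbps to go.
Source 15 at 2.0: take 700 of its 950 — requirement met.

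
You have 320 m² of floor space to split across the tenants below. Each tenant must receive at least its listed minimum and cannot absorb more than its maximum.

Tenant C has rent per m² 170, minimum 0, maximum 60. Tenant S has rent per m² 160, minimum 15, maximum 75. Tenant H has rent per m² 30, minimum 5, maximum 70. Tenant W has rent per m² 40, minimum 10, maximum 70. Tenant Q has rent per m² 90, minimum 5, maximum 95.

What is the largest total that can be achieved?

34150

Meeting every minimum uses 0+15+5+10+5 = 35 m², leaving 285.
Highest rent per m² first: Tenant C 170 > Tenant S 160 > Tenant Q 90 > Tenant W 40 > Tenant H 30.
Tenant C: +60 to 60 (cap) — 225 left.
Give Tenant S 60 more to hit its cap of 75 — 165 left.
Tenant Q takes 90 more to reach its cap of 95 — 75 left.
Give Tenant W 60 more to hit its cap of 70 — 15 left.
Only 15 left; Tenant H takes them to reach 20.
Total = 170×60 + 160×75 + 30×20 + 40×70 + 90×95 = 34150.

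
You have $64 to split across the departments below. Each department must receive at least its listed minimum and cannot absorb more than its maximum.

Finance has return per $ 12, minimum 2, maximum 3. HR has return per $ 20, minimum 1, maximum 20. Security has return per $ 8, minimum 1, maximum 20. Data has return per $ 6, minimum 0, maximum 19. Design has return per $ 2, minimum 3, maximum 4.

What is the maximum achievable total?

Meeting every minimum uses 2+1+1+0+3 = 7 $, leaving 57.
Highest return per $ first: HR 20 > Finance 12 > Security 8 > Data 6 > Design 2.
HR takes 19 more to reach its cap of 20 ; 38 left.
Finance takes 1 more to reach its cap of 3 ; 37 left.
Security takes 19 more to reach its cap of 20 ; 18 left.
Only 18 left; Data takes them to reach 18.
Total = 12×3 + 20×20 + 8×20 + 6×18 + 2×3 = 710.

710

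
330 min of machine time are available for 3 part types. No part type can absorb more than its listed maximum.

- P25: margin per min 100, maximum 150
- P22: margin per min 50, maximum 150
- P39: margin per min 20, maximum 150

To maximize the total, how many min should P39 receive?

30

Rank by margin per min: P25 100 > P22 50 > P39 20.
P25: +150 to 150 (cap) ; 180 left.
P22 takes 150 to reach its cap of 150 ; 30 left.
P39: +30 (room for 150) → 30. Pool exhausted.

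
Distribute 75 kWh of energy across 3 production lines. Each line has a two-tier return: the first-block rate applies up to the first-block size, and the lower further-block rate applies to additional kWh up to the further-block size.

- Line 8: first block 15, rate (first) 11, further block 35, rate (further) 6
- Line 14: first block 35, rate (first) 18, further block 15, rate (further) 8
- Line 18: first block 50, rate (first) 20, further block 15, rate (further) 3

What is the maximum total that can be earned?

1450

Rank every tier by rate: Line 18/first 20 > Line 14/first 18 > Line 8/first 11 > Line 14/second 8 > Line 8/second 6 > Line 18/second 3.
Line 18/first (20): +50 ; 25 left.
Line 14/first: +25 of 35 at 18; pool empty.
Total = 20×50 + 18×25 = 1450.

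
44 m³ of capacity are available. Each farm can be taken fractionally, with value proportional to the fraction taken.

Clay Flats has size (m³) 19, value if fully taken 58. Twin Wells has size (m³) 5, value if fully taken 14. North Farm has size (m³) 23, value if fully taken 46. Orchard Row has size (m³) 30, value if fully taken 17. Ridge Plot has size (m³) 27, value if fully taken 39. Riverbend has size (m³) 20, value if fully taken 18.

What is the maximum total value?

112

Sort by value density: Clay Flats 58/19≈3.05, Twin Wells 14/5≈2.8, North Farm 46/23≈2, Ridge Plot 39/27≈1.44, Riverbend 18/20≈0.9, Orchard Row 17/30≈0.567.
Take all of Clay Flats (19 m³, value 58) — 25 m³ left.
Take all of Twin Wells (5 m³, value 14) — 20 m³ left.
Only 20 m³ remain; take 20/23 of North Farm for value 46×20/23 = 40.
Total value = 112.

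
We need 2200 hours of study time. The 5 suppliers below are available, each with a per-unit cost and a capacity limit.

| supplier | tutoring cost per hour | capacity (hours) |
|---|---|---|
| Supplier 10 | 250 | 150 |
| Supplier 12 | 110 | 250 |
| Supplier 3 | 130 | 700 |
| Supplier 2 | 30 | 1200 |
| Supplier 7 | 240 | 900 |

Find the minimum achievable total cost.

166500

Fill from the cheapest supplier first.
Supplier 2 at 30: take all 1200 hours → 1000 still needed.
Supplier 12 at 110: take all 250 hours → 750 still needed.
Supplier 3 (130): use full 700 → 50 hours to go.
Supplier 7 (240): take the remaining 50 → done.
Supplier 10: unused.
Cost = 1200×30 + 250×110 + 700×130 + 50×240 = 166500.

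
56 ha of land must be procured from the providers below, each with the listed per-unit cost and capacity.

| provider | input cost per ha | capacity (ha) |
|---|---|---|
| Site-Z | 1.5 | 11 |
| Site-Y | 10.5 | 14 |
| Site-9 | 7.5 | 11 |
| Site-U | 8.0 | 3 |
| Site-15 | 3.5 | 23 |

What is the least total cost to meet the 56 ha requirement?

Use providers in increasing cost order.
Site-Z at 1.5: take all 11 ha ; 45 still needed.
Site-15 at 3.5: take all 23 ha ; 22 still needed.
Take 11 from Site-9 at 7.5 ; need 11 more.
Site-U at 8.0: take all 3 ha ; 8 still needed.
Take 8 from Site-Y at 10.5 to finish.
Cost = 11×1.5 + 23×3.5 + 11×7.5 + 3×8.0 + 8×10.5 = 287.5.

287.5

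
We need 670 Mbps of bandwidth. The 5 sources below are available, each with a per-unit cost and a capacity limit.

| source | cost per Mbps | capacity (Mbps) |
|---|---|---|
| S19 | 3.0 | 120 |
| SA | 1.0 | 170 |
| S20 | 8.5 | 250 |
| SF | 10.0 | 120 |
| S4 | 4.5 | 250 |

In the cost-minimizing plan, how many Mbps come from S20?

Use sources in increasing cost order.
SA (1.0): use full 170 — 500 Mbps to go.
Take 120 from S19 at 3.0 — need 380 more.
Take 250 from S4 at 4.5 — need 130 more.
Take 130 from S20 at 8.5 to finish.
SF: unused.

130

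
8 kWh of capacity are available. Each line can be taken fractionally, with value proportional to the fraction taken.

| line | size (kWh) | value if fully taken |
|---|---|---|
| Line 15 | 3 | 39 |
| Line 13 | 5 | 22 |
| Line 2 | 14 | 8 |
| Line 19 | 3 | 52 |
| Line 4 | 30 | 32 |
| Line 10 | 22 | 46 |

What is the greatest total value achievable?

99.8

Best value per unit of size first: Line 19 52/3≈17.3, Line 15 39/3≈13, Line 13 22/5≈4.4, Line 10 46/22≈2.09, Line 4 32/30≈1.07, Line 2 8/14≈0.571.
Take all of Line 19 (3 kWh, value 52) — 5 kWh left.
Line 15: take in full, 3 kWh for value 39 — 2 left.
2 kWh left: a 2/5 share of Line 13 gives 22×2/5 = 8.8.
Total value = 99.8.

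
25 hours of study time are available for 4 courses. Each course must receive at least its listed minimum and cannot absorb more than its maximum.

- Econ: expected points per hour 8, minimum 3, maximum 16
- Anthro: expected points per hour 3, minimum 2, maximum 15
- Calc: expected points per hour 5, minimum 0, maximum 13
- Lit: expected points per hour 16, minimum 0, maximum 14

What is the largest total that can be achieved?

302

Meeting every minimum uses 3+2+0+0 = 5 hours, leaving 20.
Rank by expected points per hour: Lit 16 > Econ 8 > Calc 5 > Anthro 3.
Give Lit 14 more to hit its cap of 14 — 6 left.
Only 6 left; Econ takes them to reach 9.
Total = 8×9 + 3×2 + 16×14 = 302.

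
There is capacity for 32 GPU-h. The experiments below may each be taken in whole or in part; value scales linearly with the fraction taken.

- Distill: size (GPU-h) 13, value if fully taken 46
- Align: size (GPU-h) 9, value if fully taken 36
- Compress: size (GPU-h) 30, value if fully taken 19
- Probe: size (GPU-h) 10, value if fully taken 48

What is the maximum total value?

130

Rank by value-to-size ratio: Probe 48/10≈4.8, Align 36/9≈4, Distill 46/13≈3.54, Compress 19/30≈0.633.
Probe: take in full, 10 GPU-h for value 48 ; 22 left.
All 9 GPU-h of Align fit (value 36) ; 13 remain.
Distill: take in full, 13 GPU-h for value 46 ; 0 left.
Total value = 130.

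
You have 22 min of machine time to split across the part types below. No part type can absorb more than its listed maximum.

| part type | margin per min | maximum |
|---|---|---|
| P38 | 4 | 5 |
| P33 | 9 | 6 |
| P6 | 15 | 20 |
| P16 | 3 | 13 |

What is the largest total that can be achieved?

318

Highest margin per min first: P6 15 > P33 9 > P38 4 > P16 3.
P6: +20 to 20 (cap) → 2 left.
P33: +2 (room for 6) → 2. Pool exhausted.
Total = 9×2 + 15×20 = 318.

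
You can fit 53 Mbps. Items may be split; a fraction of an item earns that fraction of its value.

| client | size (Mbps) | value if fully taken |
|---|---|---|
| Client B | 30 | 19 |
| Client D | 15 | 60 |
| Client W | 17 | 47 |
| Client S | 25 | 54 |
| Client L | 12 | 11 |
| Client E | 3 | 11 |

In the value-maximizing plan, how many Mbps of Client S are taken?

18

Best value per unit of size first: Client D 60/15≈4, Client E 11/3≈3.67, Client W 47/17≈2.76, Client S 54/25≈2.16, Client L 11/12≈0.917, Client B 19/30≈0.633.
Client D: take in full, 15 Mbps for value 60 → 38 left.
Client E: take in full, 3 Mbps for value 11 → 35 left.
Take all of Client W (17 Mbps, value 47) → 18 Mbps left.
18 Mbps left: a 18/25 share of Client S gives 54×18/25 = 38.88.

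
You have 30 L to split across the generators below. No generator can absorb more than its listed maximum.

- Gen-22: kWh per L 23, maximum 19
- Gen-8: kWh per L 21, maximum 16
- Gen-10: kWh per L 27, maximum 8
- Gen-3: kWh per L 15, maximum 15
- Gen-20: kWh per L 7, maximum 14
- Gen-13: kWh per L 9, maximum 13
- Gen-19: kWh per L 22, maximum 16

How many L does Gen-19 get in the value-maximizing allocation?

Order the generators by kWh per L: Gen-10 27 > Gen-22 23 > Gen-19 22 > Gen-8 21 > Gen-3 15 > Gen-13 9 > Gen-20 7.
Gen-10: +8 to 8 (cap) — 22 left.
Give Gen-22 19 to hit its cap of 19 — 3 left.
Gen-19: +3 (room for 16) → 3. Pool exhausted.

3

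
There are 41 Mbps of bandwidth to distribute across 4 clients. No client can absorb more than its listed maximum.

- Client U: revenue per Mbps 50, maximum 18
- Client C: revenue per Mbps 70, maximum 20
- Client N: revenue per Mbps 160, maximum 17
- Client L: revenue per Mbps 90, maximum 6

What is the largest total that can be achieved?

Highest revenue per Mbps first: Client N 160 > Client L 90 > Client C 70 > Client U 50.
Client N takes 17 to reach its cap of 17 ; 24 left.
Client L: +6 to 6 (cap) ; 18 left.
Client C has room for 20 but only 18 remain, so it gets 18.
Total = 70×18 + 160×17 + 90×6 = 4520.

4520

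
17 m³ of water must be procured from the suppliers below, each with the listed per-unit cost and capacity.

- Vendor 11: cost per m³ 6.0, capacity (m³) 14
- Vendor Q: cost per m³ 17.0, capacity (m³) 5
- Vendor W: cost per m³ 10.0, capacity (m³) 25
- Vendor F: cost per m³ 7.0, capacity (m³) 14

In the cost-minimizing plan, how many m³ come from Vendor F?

3

Cheapest first:
Take 14 from Vendor 11 at 6.0 — need 3 more.
Take 3 from Vendor F at 7.0 to finish.
Vendor W, Vendor Q: unused.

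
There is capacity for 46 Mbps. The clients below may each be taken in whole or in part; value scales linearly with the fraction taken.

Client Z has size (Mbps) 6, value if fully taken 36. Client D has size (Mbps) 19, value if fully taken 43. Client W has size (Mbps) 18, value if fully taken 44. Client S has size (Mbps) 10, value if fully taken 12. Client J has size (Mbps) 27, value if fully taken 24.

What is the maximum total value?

Sort by value density: Client Z 36/6≈6, Client W 44/18≈2.44, Client D 43/19≈2.26, Client S 12/10≈1.2, Client J 24/27≈0.889.
Client Z: take in full, 6 Mbps for value 36 → 40 left.
All 18 Mbps of Client W fit (value 44) → 22 remain.
Client D: take in full, 19 Mbps for value 43 → 3 left.
Fill the last 3 Mbps with part of Client S: 3/10 of it earns 3.6.
Total value = 126.6.

126.6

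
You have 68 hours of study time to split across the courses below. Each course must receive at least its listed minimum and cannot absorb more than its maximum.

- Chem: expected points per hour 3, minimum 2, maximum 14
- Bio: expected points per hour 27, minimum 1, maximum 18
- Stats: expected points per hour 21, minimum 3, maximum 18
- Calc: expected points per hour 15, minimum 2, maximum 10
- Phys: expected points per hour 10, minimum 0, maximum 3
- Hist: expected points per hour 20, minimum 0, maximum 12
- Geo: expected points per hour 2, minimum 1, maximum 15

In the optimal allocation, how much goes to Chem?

6

Meeting every minimum uses 2+1+3+2+0+0+1 = 9 hours, leaving 59.
Highest expected points per hour first: Bio 27 > Stats 21 > Hist 20 > Calc 15 > Phys 10 > Chem 3 > Geo 2.
Bio takes 17 more to reach its cap of 18 → 42 left.
Stats: +15 to 18 (cap) → 27 left.
Hist takes 12 more to reach its cap of 12 → 15 left.
Calc: +8 to 10 (cap) → 7 left.
Give Phys 3 more to hit its cap of 3 → 4 left.
Only 4 left; Chem takes them to reach 6.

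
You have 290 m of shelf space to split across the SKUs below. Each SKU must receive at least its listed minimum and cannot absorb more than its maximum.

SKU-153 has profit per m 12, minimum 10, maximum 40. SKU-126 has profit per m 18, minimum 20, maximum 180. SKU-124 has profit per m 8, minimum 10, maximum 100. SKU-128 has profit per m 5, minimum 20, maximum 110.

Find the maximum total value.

Meeting every minimum uses 10+20+10+20 = 60 m, leaving 230.
Rank by profit per m: SKU-126 18 > SKU-153 12 > SKU-124 8 > SKU-128 5.
SKU-126 takes 160 more to reach its cap of 180 → 70 left.
SKU-153 takes 30 more to reach its cap of 40 → 40 left.
SKU-124 has room for 90 more but only 40 remain, so it gets 50.
Total = 12×40 + 18×180 + 8×50 + 5×20 = 4220.

4220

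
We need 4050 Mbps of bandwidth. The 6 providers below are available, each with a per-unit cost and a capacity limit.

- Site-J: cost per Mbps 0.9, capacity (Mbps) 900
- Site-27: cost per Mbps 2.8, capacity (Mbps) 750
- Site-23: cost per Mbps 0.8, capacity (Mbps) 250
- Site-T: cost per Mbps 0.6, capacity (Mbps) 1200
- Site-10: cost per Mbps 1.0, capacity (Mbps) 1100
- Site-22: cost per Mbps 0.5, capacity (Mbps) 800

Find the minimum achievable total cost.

3030

Cheapest first:
Site-22 at 0.5: take all 800 Mbps → 3250 still needed.
Take 1200 from Site-T at 0.6 → need 2050 more.
Site-23 at 0.8: take all 250 Mbps → 1800 still needed.
Site-J (0.9): use full 900 → 900 Mbps to go.
Site-10 (1.0): take the remaining 900 → done.
Site-27: unused.
Cost = 800×0.5 + 1200×0.6 + 250×0.8 + 900×0.9 + 900×1.0 = 3030.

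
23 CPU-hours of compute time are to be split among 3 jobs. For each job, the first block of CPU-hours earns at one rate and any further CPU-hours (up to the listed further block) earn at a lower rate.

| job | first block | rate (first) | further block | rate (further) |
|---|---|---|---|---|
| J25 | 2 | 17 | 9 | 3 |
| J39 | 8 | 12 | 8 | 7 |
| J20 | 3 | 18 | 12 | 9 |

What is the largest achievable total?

274

Treat each block as its own option and order by rate: J20/first 18 > J25/first 17 > J39/first 12 > J20/second 9 > J39/second 7 > J25/second 3.
J20 first at 18: fill all 3 — 20 left.
Fill J25 first block (2 at 17) — 18 left.
J39/first (12): +8 — 10 left.
J20/second: +10 of 12 at 9; pool empty.
Total = 18×3 + 17×2 + 12×8 + 9×10 = 274.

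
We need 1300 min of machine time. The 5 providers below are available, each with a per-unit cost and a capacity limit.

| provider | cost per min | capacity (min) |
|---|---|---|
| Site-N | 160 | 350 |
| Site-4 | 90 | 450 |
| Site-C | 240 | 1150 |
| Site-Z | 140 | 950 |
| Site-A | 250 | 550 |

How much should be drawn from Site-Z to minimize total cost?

Fill from the cheapest provider first.
Site-4 at 90: take all 450 min ; 850 still needed.
Site-Z (140): take the remaining 850 ; done.
Site-N, Site-C, Site-A: unused.

850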